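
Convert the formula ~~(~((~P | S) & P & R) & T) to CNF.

~~(~((~P | S) & P & R) & T)
⇔ ~((~P | S) & P & R) & T   [double negation]
⇔ (~(~P | S) | ~P | ~R) & T   [De Morgan]
⇔ ((~~P & ~S) | ~P | ~R) & T   [De Morgan]
⇔ ((P & ~S) | ~P | ~R) & T   [double negation]
⇔ (P | ~P | ~R) & (~S | ~P | ~R) & T   [distribute | over &]
⇔ (~S | ~P | ~R) & T   [simplify]

(~S | ~P | ~R) & T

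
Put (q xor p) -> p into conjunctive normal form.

(q xor p) -> p
= ~(q xor p) | p   [eliminate ->]
= ~((q | p) & ~(q & p)) | p   [expand xor]
= ~(q | p) | ~~(q & p) | p   [De Morgan]
= (~q & ~p) | ~~(q & p) | p   [De Morgan]
= (~q & ~p) | (q & p) | p   [double negation]
= (~q | q | p) & (~q | p | p) & (~p | q | p) & (~p | p | p)   [distribute | over &]
= ~q | p   [simplify]

~q | p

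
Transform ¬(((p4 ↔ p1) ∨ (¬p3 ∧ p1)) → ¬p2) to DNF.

¬(((p4 ↔ p1) ∨ (¬p3 ∧ p1)) → ¬p2)
⇔ ¬(¬((p4 ↔ p1) ∨ (¬p3 ∧ p1)) ∨ ¬p2)   — eliminate →
⇔ ¬(¬(((p4 → p1) ∧ (p1 → p4)) ∨ (¬p3 ∧ p1)) ∨ ¬p2)   — eliminate ↔
⇔ ¬(¬(((¬p4 ∨ p1) ∧ (p1 → p4)) ∨ (¬p3 ∧ p1)) ∨ ¬p2)   — eliminate →
⇔ ¬(¬(((¬p4 ∨ p1) ∧ (¬p1 ∨ p4)) ∨ (¬p3 ∧ p1)) ∨ ¬p2)   — eliminate →
⇔ ¬¬(((¬p4 ∨ p1) ∧ (¬p1 ∨ p4)) ∨ (¬p3 ∧ p1)) ∧ ¬¬p2   — De Morgan
⇔ (((¬p4 ∨ p1) ∧ (¬p1 ∨ p4)) ∨ (¬p3 ∧ p1)) ∧ ¬¬p2   — double negation
⇔ (((¬p4 ∨ p1) ∧ (¬p1 ∨ p4)) ∨ (¬p3 ∧ p1)) ∧ p2   — double negation
⇔ (¬p4 ∧ ¬p1 ∧ p2) ∨ (¬p4 ∧ p4 ∧ p2) ∨ (p1 ∧ ¬p1 ∧ p2) ∨ (p1 ∧ p4 ∧ p2) ∨ (¬p3 ∧ p1 ∧ p2)   — distribute ∧ over ∨
⇔ (¬p4 ∧ ¬p1 ∧ p2) ∨ (p1 ∧ p4 ∧ p2) ∨ (¬p3 ∧ p1 ∧ p2)   — simplify

(¬p4 ∧ ¬p1 ∧ p2) ∨ (p1 ∧ p4 ∧ p2) ∨ (¬p3 ∧ p1 ∧ p2)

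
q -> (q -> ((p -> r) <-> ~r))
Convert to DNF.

q -> (q -> ((p -> r) <-> ~r))
⇔ ~q | (q -> ((p -> r) <-> ~r))   — eliminate ->
⇔ ~q | ~q | ((p -> r) <-> ~r)   — eliminate ->
⇔ ~q | ~q | (((p -> r) -> ~r) & (~r -> (p -> r)))   — eliminate <->
⇔ ~q | ~q | ((~(p -> r) | ~r) & (~r -> (p -> r)))   — eliminate ->
⇔ ~q | ~q | ((~(~p | r) | ~r) & (~r -> (p -> r)))   — eliminate ->
⇔ ~q | ~q | ((~(~p | r) | ~r) & (~~r | (p -> r)))   — eliminate ->
⇔ ~q | ~q | ((~(~p | r) | ~r) & (~~r | ~p | r))   — eliminate ->
⇔ ~q | ~q | (((~~p & ~r) | ~r) & (~~r | ~p | r))   — De Morgan
⇔ ~q | ~q | (((p & ~r) | ~r) & (~~r | ~p | r))   — double negation
⇔ ~q | ~q | (((p & ~r) | ~r) & (r | ~p | r))   — double negation
⇔ ~q | ~q | (p & ~r & r) | (p & ~r & ~p) | (p & ~r & r) | (~r & r) | (~r & ~p) | (~r & r)   — distribute & over |
⇔ ~q | (~r & ~p)   — simplify

~q | (~r & ~p)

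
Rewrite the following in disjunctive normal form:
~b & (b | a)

~b & (b | a)
⇔ (~b & b) | (~b & a)
⇔ ~b & a

~b & a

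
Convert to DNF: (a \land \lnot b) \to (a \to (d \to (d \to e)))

\lnot a \lor b \lor \lnot d \lor e

(a \land \lnot b) \to (a \to (d \to (d \to e)))
= \lnot (a \land \lnot b) \lor (a \to (d \to (d \to e)))   [eliminate \to]
= \lnot (a \land \lnot b) \lor \lnot a \lor (d \to (d \to e))   [eliminate \to]
= \lnot (a \land \lnot b) \lor \lnot a \lor \lnot d \lor (d \to e)   [eliminate \to]
= \lnot (a \land \lnot b) \lor \lnot a \lor \lnot d \lor \lnot d \lor e   [eliminate \to]
= \lnot a \lor \lnot \lnot b \lor \lnot a \lor \lnot d \lor \lnot d \lor e   [De Morgan]
= \lnot a \lor b \lor \lnot a \lor \lnot d \lor \lnot d \lor e   [double negation]
= \lnot a \lor b \lor \lnot d \lor e   [simplify]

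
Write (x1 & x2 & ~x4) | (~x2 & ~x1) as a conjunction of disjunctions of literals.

(x1 & x2 & ~x4) | (~x2 & ~x1)
≡ (x1 | ~x2) & (x1 | ~x1) & (x2 | ~x2) & (x2 | ~x1) & (~x4 | ~x2) & (~x4 | ~x1)   — distribute | over &
≡ (x1 | ~x2) & (x2 | ~x1) & (~x4 | ~x2) & (~x4 | ~x1)   — simplify

(x1 | ~x2) & (x2 | ~x1) & (~x4 | ~x2) & (~x4 | ~x1)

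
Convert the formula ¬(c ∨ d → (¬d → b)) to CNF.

¬(c ∨ d → (¬d → b))
⇔ ¬(¬(c ∨ d) ∨ (¬d → b))   (eliminate →)
⇔ ¬(¬(c ∨ d) ∨ ¬¬d ∨ b)   (eliminate →)
⇔ ¬¬(c ∨ d) ∧ ¬¬¬d ∧ ¬b   (De Morgan)
⇔ (c ∨ d) ∧ ¬¬¬d ∧ ¬b   (double negation)
⇔ (c ∨ d) ∧ ¬d ∧ ¬b   (double negation)

(c ∨ d) ∧ ¬d ∧ ¬b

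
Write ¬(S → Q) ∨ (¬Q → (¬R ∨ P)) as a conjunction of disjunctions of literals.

S ∨ Q ∨ ¬R ∨ P

¬(S → Q) ∨ (¬Q → (¬R ∨ P))
= ¬(¬S ∨ Q) ∨ (¬Q → (¬R ∨ P))   (eliminate →)
= ¬(¬S ∨ Q) ∨ ¬¬Q ∨ ¬R ∨ P   (eliminate →)
= (¬¬S ∧ ¬Q) ∨ ¬¬Q ∨ ¬R ∨ P   (De Morgan)
= (S ∧ ¬Q) ∨ ¬¬Q ∨ ¬R ∨ P   (double negation)
= (S ∧ ¬Q) ∨ Q ∨ ¬R ∨ P   (double negation)
= (S ∨ Q ∨ ¬R ∨ P) ∧ (¬Q ∨ Q ∨ ¬R ∨ P)   (distribute ∨ over ∧)
= S ∨ Q ∨ ¬R ∨ P   (simplify)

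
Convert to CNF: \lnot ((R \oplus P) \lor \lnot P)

\lnot ((R \oplus P) \lor \lnot P)
≡ \lnot (((R \lor P) \land \lnot (R \land P)) \lor \lnot P)   — expand \oplus
≡ \lnot ((R \lor P) \land \lnot (R \land P)) \land \lnot \lnot P   — De Morgan
≡ (\lnot (R \lor P) \lor \lnot \lnot (R \land P)) \land \lnot \lnot P   — De Morgan
≡ ((\lnot R \land \lnot P) \lor \lnot \lnot (R \land P)) \land \lnot \lnot P   — De Morgan
≡ ((\lnot R \land \lnot P) \lor (R \land P)) \land \lnot \lnot P   — double negation
≡ ((\lnot R \land \lnot P) \lor (R \land P)) \land P   — double negation
≡ (\lnot R \lor R) \land (\lnot R \lor P) \land (\lnot P \lor R) \land (\lnot P \lor P) \land P   — distribute \lor over \land
≡ (\lnot P \lor R) \land P   — simplify

(\lnot P \lor R) \land P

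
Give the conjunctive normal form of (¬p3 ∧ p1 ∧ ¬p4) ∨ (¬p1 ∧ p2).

(¬p3 ∧ p1 ∧ ¬p4) ∨ (¬p1 ∧ p2)
≡ (¬p3 ∨ ¬p1) ∧ (¬p3 ∨ p2) ∧ (p1 ∨ ¬p1) ∧ (p1 ∨ p2) ∧ (¬p4 ∨ ¬p1) ∧ (¬p4 ∨ p2)   — distribute ∨ over ∧
≡ (¬p3 ∨ ¬p1) ∧ (¬p3 ∨ p2) ∧ (p1 ∨ p2) ∧ (¬p4 ∨ ¬p1) ∧ (¬p4 ∨ p2)   — simplify

(¬p3 ∨ ¬p1) ∧ (¬p3 ∨ p2) ∧ (p1 ∨ p2) ∧ (¬p4 ∨ ¬p1) ∧ (¬p4 ∨ p2)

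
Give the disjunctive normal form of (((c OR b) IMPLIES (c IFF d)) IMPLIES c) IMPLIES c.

(NOT c AND NOT b) OR (NOT c AND NOT d) OR c

(((c OR b) IMPLIES (c IFF d)) IMPLIES c) IMPLIES c
= NOT (((c OR b) IMPLIES (c IFF d)) IMPLIES c) OR c   (eliminate IMPLIES)
= NOT (NOT ((c OR b) IMPLIES (c IFF d)) OR c) OR c   (eliminate IMPLIES)
= NOT (NOT (NOT (c OR b) OR (c IFF d)) OR c) OR c   (eliminate IMPLIES)
= NOT (NOT (NOT (c OR b) OR ((c IMPLIES d) AND (d IMPLIES c))) OR c) OR c   (eliminate IFF)
= NOT (NOT (NOT (c OR b) OR ((NOT c OR d) AND (d IMPLIES c))) OR c) OR c   (eliminate IMPLIES)
= NOT (NOT (NOT (c OR b) OR ((NOT c OR d) AND (NOT d OR c))) OR c) OR c   (eliminate IMPLIES)
= (NOT NOT (NOT (c OR b) OR ((NOT c OR d) AND (NOT d OR c))) AND NOT c) OR c   (De Morgan)
= ((NOT (c OR b) OR ((NOT c OR d) AND (NOT d OR c))) AND NOT c) OR c   (double negation)
= (((NOT c AND NOT b) OR ((NOT c OR d) AND (NOT d OR c))) AND NOT c) OR c   (De Morgan)
= (NOT c AND NOT b AND NOT c) OR (NOT c AND NOT d AND NOT c) OR (NOT c AND c AND NOT c) OR (d AND NOT d AND NOT c) OR (d AND c AND NOT c) OR c   (distribute AND over OR)
= (NOT c AND NOT b) OR (NOT c AND NOT d) OR c   (simplify)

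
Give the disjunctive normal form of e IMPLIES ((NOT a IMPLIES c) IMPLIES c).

e IMPLIES ((NOT a IMPLIES c) IMPLIES c)
≡ NOT e OR ((NOT a IMPLIES c) IMPLIES c)   [eliminate IMPLIES]
≡ NOT e OR NOT (NOT a IMPLIES c) OR c   [eliminate IMPLIES]
≡ NOT e OR NOT (NOT NOT a OR c) OR c   [eliminate IMPLIES]
≡ NOT e OR (NOT NOT NOT a AND NOT c) OR c   [De Morgan]
≡ NOT e OR (NOT a AND NOT c) OR c   [double negation]

NOT e OR (NOT a AND NOT c) OR c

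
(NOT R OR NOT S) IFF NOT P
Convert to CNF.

(R OR NOT P) AND (S OR NOT P) AND (P OR NOT R OR NOT S)

(NOT R OR NOT S) IFF NOT P
≡ ((NOT R OR NOT S) IMPLIES NOT P) AND (NOT P IMPLIES (NOT R OR NOT S))
≡ (NOT (NOT R OR NOT S) OR NOT P) AND (NOT P IMPLIES (NOT R OR NOT S))
≡ (NOT (NOT R OR NOT S) OR NOT P) AND (NOT NOT P OR NOT R OR NOT S)
≡ ((NOT NOT R AND NOT NOT S) OR NOT P) AND (NOT NOT P OR NOT R OR NOT S)
≡ ((R AND NOT NOT S) OR NOT P) AND (NOT NOT P OR NOT R OR NOT S)
≡ ((R AND S) OR NOT P) AND (NOT NOT P OR NOT R OR NOT S)
≡ ((R AND S) OR NOT P) AND (P OR NOT R OR NOT S)
≡ (R OR NOT P) AND (S OR NOT P) AND (P OR NOT R OR NOT S)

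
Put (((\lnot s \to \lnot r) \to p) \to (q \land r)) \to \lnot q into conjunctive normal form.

(\lnot s \lor p \lor \lnot q) \land (r \lor p \lor \lnot q) \land (\lnot q \lor \lnot r)

(((\lnot s \to \lnot r) \to p) \to (q \land r)) \to \lnot q
≡ \lnot (((\lnot s \to \lnot r) \to p) \to (q \land r)) \lor \lnot q   — eliminate \to
≡ \lnot (\lnot ((\lnot s \to \lnot r) \to p) \lor (q \land r)) \lor \lnot q   — eliminate \to
≡ \lnot (\lnot (\lnot (\lnot s \to \lnot r) \lor p) \lor (q \land r)) \lor \lnot q   — eliminate \to
≡ \lnot (\lnot (\lnot (\lnot \lnot s \lor \lnot r) \lor p) \lor (q \land r)) \lor \lnot q   — eliminate \to
≡ (\lnot \lnot (\lnot (\lnot \lnot s \lor \lnot r) \lor p) \land \lnot (q \land r)) \lor \lnot q   — De Morgan
≡ ((\lnot (\lnot \lnot s \lor \lnot r) \lor p) \land \lnot (q \land r)) \lor \lnot q   — double negation
≡ (((\lnot \lnot \lnot s \land \lnot \lnot r) \lor p) \land \lnot (q \land r)) \lor \lnot q   — De Morgan
≡ (((\lnot s \land \lnot \lnot r) \lor p) \land \lnot (q \land r)) \lor \lnot q   — double negation
≡ (((\lnot s \land r) \lor p) \land \lnot (q \land r)) \lor \lnot q   — double negation
≡ (((\lnot s \land r) \lor p) \land (\lnot q \lor \lnot r)) \lor \lnot q   — De Morgan
≡ (\lnot s \lor p \lor \lnot q) \land (r \lor p \lor \lnot q) \land (\lnot q \lor \lnot r \lor \lnot q)   — distribute \lor over \land
≡ (\lnot s \lor p \lor \lnot q) \land (r \lor p \lor \lnot q) \land (\lnot q \lor \lnot r)   — simplify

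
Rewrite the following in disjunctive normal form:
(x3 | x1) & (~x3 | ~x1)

(x3 & ~x1) | (x1 & ~x3)

(x3 | x1) & (~x3 | ~x1)
≡ (x3 & ~x3) | (x3 & ~x1) | (x1 & ~x3) | (x1 & ~x1)   (distribute & over |)
≡ (x3 & ~x1) | (x1 & ~x3)   (simplify)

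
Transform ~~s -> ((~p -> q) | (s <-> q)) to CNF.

~~s -> ((~p -> q) | (s <-> q))
≡ ~~~s | (~p -> q) | (s <-> q)
≡ ~~~s | ~~p | q | (s <-> q)
≡ ~~~s | ~~p | q | ((s -> q) & (q -> s))
≡ ~~~s | ~~p | q | ((~s | q) & (q -> s))
≡ ~~~s | ~~p | q | ((~s | q) & (~q | s))
≡ ~s | ~~p | q | ((~s | q) & (~q | s))
≡ ~s | p | q | ((~s | q) & (~q | s))
≡ (~s | p | q | ~s | q) & (~s | p | q | ~q | s)
≡ ~s | p | q

~s | p | q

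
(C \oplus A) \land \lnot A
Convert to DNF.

(C \oplus A) \land \lnot A
= ((C \land \lnot A) \lor (\lnot C \land A)) \land \lnot A   [expand \oplus]
= (C \land \lnot A \land \lnot A) \lor (\lnot C \land A \land \lnot A)   [distribute \land over \lor]
= C \land \lnot A   [simplify]

C \land \lnot A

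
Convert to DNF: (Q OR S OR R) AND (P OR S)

(Q OR S OR R) AND (P OR S)
= (Q AND P) OR (Q AND S) OR (S AND P) OR (S AND S) OR (R AND P) OR (R AND S)
= (Q AND P) OR S OR (R AND P)

(Q AND P) OR S OR (R AND P)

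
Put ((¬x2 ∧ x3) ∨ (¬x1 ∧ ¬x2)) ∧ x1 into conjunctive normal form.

((¬x2 ∧ x3) ∨ (¬x1 ∧ ¬x2)) ∧ x1
= (¬x2 ∨ ¬x1) ∧ (¬x2 ∨ ¬x2) ∧ (x3 ∨ ¬x1) ∧ (x3 ∨ ¬x2) ∧ x1   [distribute ∨ over ∧]
= ¬x2 ∧ (x3 ∨ ¬x1) ∧ x1   [simplify]

¬x2 ∧ (x3 ∨ ¬x1) ∧ x1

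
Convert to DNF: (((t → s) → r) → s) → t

(((t → s) → r) → s) → t
= ¬(((t → s) → r) → s) ∨ t   [eliminate →]
= ¬(¬((t → s) → r) ∨ s) ∨ t   [eliminate →]
= ¬(¬(¬(t → s) ∨ r) ∨ s) ∨ t   [eliminate →]
= ¬(¬(¬(¬t ∨ s) ∨ r) ∨ s) ∨ t   [eliminate →]
= (¬¬(¬(¬t ∨ s) ∨ r) ∧ ¬s) ∨ t   [De Morgan]
= ((¬(¬t ∨ s) ∨ r) ∧ ¬s) ∨ t   [double negation]
= (((¬¬t ∧ ¬s) ∨ r) ∧ ¬s) ∨ t   [De Morgan]
= (((t ∧ ¬s) ∨ r) ∧ ¬s) ∨ t   [double negation]
= (t ∧ ¬s ∧ ¬s) ∨ (r ∧ ¬s) ∨ t   [distribute ∧ over ∨]
= (r ∧ ¬s) ∨ t   [simplify]

(r ∧ ¬s) ∨ t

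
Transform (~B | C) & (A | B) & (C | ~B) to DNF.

(~B & A) | (C & A) | (C & B)

(~B | C) & (A | B) & (C | ~B)
≡ (~B & A & C) | (~B & A & ~B) | (~B & B & C) | (~B & B & ~B) | (C & A & C) | (C & A & ~B) | (C & B & C) | (C & B & ~B)   [distribute & over |]
≡ (~B & A) | (C & A) | (C & B)   [simplify]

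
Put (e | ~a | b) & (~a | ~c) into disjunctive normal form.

(e & ~c) | ~a | (b & ~c)

(e | ~a | b) & (~a | ~c)
= (e & ~a) | (e & ~c) | (~a & ~a) | (~a & ~c) | (b & ~a) | (b & ~c)   [distribute & over |]
= (e & ~c) | ~a | (b & ~c)   [simplify]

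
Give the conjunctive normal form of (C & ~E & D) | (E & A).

(C & ~E & D) | (E & A)
≡ (C | E) & (C | A) & (~E | E) & (~E | A) & (D | E) & (D | A)   — distribute | over &
≡ (C | E) & (C | A) & (~E | A) & (D | E) & (D | A)   — simplify

(C | E) & (C | A) & (~E | A) & (D | E) & (D | A)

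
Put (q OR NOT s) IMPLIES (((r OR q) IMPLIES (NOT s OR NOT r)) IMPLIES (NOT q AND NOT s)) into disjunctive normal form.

(NOT q AND s) OR (r AND s) OR (NOT q AND NOT s)

(q OR NOT s) IMPLIES (((r OR q) IMPLIES (NOT s OR NOT r)) IMPLIES (NOT q AND NOT s))
⇔ NOT (q OR NOT s) OR (((r OR q) IMPLIES (NOT s OR NOT r)) IMPLIES (NOT q AND NOT s))   [eliminate IMPLIES]
⇔ NOT (q OR NOT s) OR NOT ((r OR q) IMPLIES (NOT s OR NOT r)) OR (NOT q AND NOT s)   [eliminate IMPLIES]
⇔ NOT (q OR NOT s) OR NOT (NOT (r OR q) OR NOT s OR NOT r) OR (NOT q AND NOT s)   [eliminate IMPLIES]
⇔ (NOT q AND NOT NOT s) OR NOT (NOT (r OR q) OR NOT s OR NOT r) OR (NOT q AND NOT s)   [De Morgan]
⇔ (NOT q AND s) OR NOT (NOT (r OR q) OR NOT s OR NOT r) OR (NOT q AND NOT s)   [double negation]
⇔ (NOT q AND s) OR (NOT NOT (r OR q) AND NOT NOT s AND NOT NOT r) OR (NOT q AND NOT s)   [De Morgan]
⇔ (NOT q AND s) OR ((r OR q) AND NOT NOT s AND NOT NOT r) OR (NOT q AND NOT s)   [double negation]
⇔ (NOT q AND s) OR ((r OR q) AND s AND NOT NOT r) OR (NOT q AND NOT s)   [double negation]
⇔ (NOT q AND s) OR ((r OR q) AND s AND r) OR (NOT q AND NOT s)   [double negation]
⇔ (NOT q AND s) OR (r AND s AND r) OR (q AND s AND r) OR (NOT q AND NOT s)   [distribute AND over OR]
⇔ (NOT q AND s) OR (r AND s) OR (NOT q AND NOT s)   [simplify]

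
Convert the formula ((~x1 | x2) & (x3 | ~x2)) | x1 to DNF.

((~x1 | x2) & (x3 | ~x2)) | x1
≡ (~x1 & x3) | (~x1 & ~x2) | (x2 & x3) | (x2 & ~x2) | x1   [distribute & over |]
≡ (~x1 & x3) | (~x1 & ~x2) | (x2 & x3) | x1   [simplify]

(~x1 & x3) | (~x1 & ~x2) | (x2 & x3) | x1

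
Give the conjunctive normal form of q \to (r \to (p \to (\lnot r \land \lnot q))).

\lnot q \lor \lnot r \lor \lnot p

q \to (r \to (p \to (\lnot r \land \lnot q)))
⇔ \lnot q \lor (r \to (p \to (\lnot r \land \lnot q)))   [eliminate \to]
⇔ \lnot q \lor \lnot r \lor (p \to (\lnot r \land \lnot q))   [eliminate \to]
⇔ \lnot q \lor \lnot r \lor \lnot p \lor (\lnot r \land \lnot q)   [eliminate \to]
⇔ (\lnot q \lor \lnot r \lor \lnot p \lor \lnot r) \land (\lnot q \lor \lnot r \lor \lnot p \lor \lnot q)   [distribute \lor over \land]
⇔ \lnot q \lor \lnot r \lor \lnot p   [simplify]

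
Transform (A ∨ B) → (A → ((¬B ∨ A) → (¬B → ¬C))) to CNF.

(A ∨ B) → (A → ((¬B ∨ A) → (¬B → ¬C)))
⇔ ¬(A ∨ B) ∨ (A → ((¬B ∨ A) → (¬B → ¬C)))   — eliminate →
⇔ ¬(A ∨ B) ∨ ¬A ∨ ((¬B ∨ A) → (¬B → ¬C))   — eliminate →
⇔ ¬(A ∨ B) ∨ ¬A ∨ ¬(¬B ∨ A) ∨ (¬B → ¬C)   — eliminate →
⇔ ¬(A ∨ B) ∨ ¬A ∨ ¬(¬B ∨ A) ∨ ¬¬B ∨ ¬C   — eliminate →
⇔ (¬A ∧ ¬B) ∨ ¬A ∨ ¬(¬B ∨ A) ∨ ¬¬B ∨ ¬C   — De Morgan
⇔ (¬A ∧ ¬B) ∨ ¬A ∨ (¬¬B ∧ ¬A) ∨ ¬¬B ∨ ¬C   — De Morgan
⇔ (¬A ∧ ¬B) ∨ ¬A ∨ (B ∧ ¬A) ∨ ¬¬B ∨ ¬C   — double negation
⇔ (¬A ∧ ¬B) ∨ ¬A ∨ (B ∧ ¬A) ∨ B ∨ ¬C   — double negation
⇔ (¬A ∨ ¬A ∨ B ∨ B ∨ ¬C) ∧ (¬A ∨ ¬A ∨ ¬A ∨ B ∨ ¬C) ∧ (¬B ∨ ¬A ∨ B ∨ B ∨ ¬C) ∧ (¬B ∨ ¬A ∨ ¬A ∨ B ∨ ¬C)   — distribute ∨ over ∧
⇔ ¬A ∨ B ∨ ¬C   — simplify

¬A ∨ B ∨ ¬C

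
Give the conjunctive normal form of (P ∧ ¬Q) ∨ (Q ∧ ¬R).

(P ∧ ¬Q) ∨ (Q ∧ ¬R)
= (P ∨ Q) ∧ (P ∨ ¬R) ∧ (¬Q ∨ Q) ∧ (¬Q ∨ ¬R)   [distribute ∨ over ∧]
= (P ∨ Q) ∧ (P ∨ ¬R) ∧ (¬Q ∨ ¬R)   [simplify]

(P ∨ Q) ∧ (P ∨ ¬R) ∧ (¬Q ∨ ¬R)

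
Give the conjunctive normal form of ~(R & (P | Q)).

~(R & (P | Q))
≡ ~R | ~(P | Q)   (De Morgan)
≡ ~R | (~P & ~Q)   (De Morgan)
≡ (~R | ~P) & (~R | ~Q)   (distribute | over &)

(~R | ~P) & (~R | ~Q)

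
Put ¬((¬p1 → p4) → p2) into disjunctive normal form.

¬((¬p1 → p4) → p2)
≡ ¬(¬(¬p1 → p4) ∨ p2)   [eliminate →]
≡ ¬(¬(¬¬p1 ∨ p4) ∨ p2)   [eliminate →]
≡ ¬¬(¬¬p1 ∨ p4) ∧ ¬p2   [De Morgan]
≡ (¬¬p1 ∨ p4) ∧ ¬p2   [double negation]
≡ (p1 ∨ p4) ∧ ¬p2   [double negation]
≡ (p1 ∧ ¬p2) ∨ (p4 ∧ ¬p2)   [distribute ∧ over ∨]

(p1 ∧ ¬p2) ∨ (p4 ∧ ¬p2)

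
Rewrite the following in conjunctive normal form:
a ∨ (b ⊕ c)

a ∨ (b ⊕ c)
= a ∨ ((b ∨ c) ∧ ¬(b ∧ c))   (expand ⊕)
= a ∨ ((b ∨ c) ∧ (¬b ∨ ¬c))   (De Morgan)
= (a ∨ b ∨ c) ∧ (a ∨ ¬b ∨ ¬c)   (distribute ∨ over ∧)

(a ∨ b ∨ c) ∧ (a ∨ ¬b ∨ ¬c)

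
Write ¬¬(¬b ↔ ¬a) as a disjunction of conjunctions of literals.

(b ∧ a) ∨ (¬a ∧ ¬b)

¬¬(¬b ↔ ¬a)
≡ ¬¬((¬b → ¬a) ∧ (¬a → ¬b))
≡ ¬¬((¬¬b ∨ ¬a) ∧ (¬a → ¬b))
≡ ¬¬((¬¬b ∨ ¬a) ∧ (¬¬a ∨ ¬b))
≡ (¬¬b ∨ ¬a) ∧ (¬¬a ∨ ¬b)
≡ (b ∨ ¬a) ∧ (¬¬a ∨ ¬b)
≡ (b ∨ ¬a) ∧ (a ∨ ¬b)
≡ (b ∧ a) ∨ (b ∧ ¬b) ∨ (¬a ∧ a) ∨ (¬a ∧ ¬b)
≡ (b ∧ a) ∨ (¬a ∧ ¬b)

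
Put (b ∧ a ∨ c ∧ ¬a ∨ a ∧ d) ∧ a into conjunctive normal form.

(b ∧ a ∨ c ∧ ¬a ∨ a ∧ d) ∧ a
≡ (b ∨ c ∨ a) ∧ (b ∨ c ∨ d) ∧ (b ∨ ¬a ∨ a) ∧ (b ∨ ¬a ∨ d) ∧ (a ∨ c ∨ a) ∧ (a ∨ c ∨ d) ∧ (a ∨ ¬a ∨ a) ∧ (a ∨ ¬a ∨ d) ∧ a   [distribute ∨ over ∧]
≡ (b ∨ c ∨ d) ∧ (b ∨ ¬a ∨ d) ∧ a   [simplify]

(b ∨ c ∨ d) ∧ (b ∨ ¬a ∨ d) ∧ a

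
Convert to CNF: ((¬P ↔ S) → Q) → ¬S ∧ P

((¬P ↔ S) → Q) → ¬S ∧ P
≡ ¬((¬P ↔ S) → Q) ∨ ¬S ∧ P   [eliminate →]
≡ ¬(¬(¬P ↔ S) ∨ Q) ∨ ¬S ∧ P   [eliminate →]
≡ ¬(¬((¬P → S) ∧ (S → ¬P)) ∨ Q) ∨ ¬S ∧ P   [eliminate ↔]
≡ ¬(¬((¬¬P ∨ S) ∧ (S → ¬P)) ∨ Q) ∨ ¬S ∧ P   [eliminate →]
≡ ¬(¬((¬¬P ∨ S) ∧ (¬S ∨ ¬P)) ∨ Q) ∨ ¬S ∧ P   [eliminate →]
≡ ¬¬((¬¬P ∨ S) ∧ (¬S ∨ ¬P)) ∧ ¬Q ∨ ¬S ∧ P   [De Morgan]
≡ (¬¬P ∨ S) ∧ (¬S ∨ ¬P) ∧ ¬Q ∨ ¬S ∧ P   [double negation]
≡ (P ∨ S) ∧ (¬S ∨ ¬P) ∧ ¬Q ∨ ¬S ∧ P   [double negation]
≡ (P ∨ S ∨ ¬S) ∧ (P ∨ S ∨ P) ∧ (¬S ∨ ¬P ∨ ¬S) ∧ (¬S ∨ ¬P ∨ P) ∧ (¬Q ∨ ¬S) ∧ (¬Q ∨ P)   [distribute ∨ over ∧]
≡ (P ∨ S) ∧ (¬S ∨ ¬P) ∧ (¬Q ∨ ¬S) ∧ (¬Q ∨ P)   [simplify]

(P ∨ S) ∧ (¬S ∨ ¬P) ∧ (¬Q ∨ ¬S) ∧ (¬Q ∨ P)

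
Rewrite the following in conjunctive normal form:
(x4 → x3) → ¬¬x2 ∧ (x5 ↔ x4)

(x4 ∨ x2) ∧ (x4 ∨ ¬x5) ∧ (¬x3 ∨ x2) ∧ (¬x3 ∨ ¬x4 ∨ x5)

(x4 → x3) → ¬¬x2 ∧ (x5 ↔ x4)
≡ ¬(x4 → x3) ∨ ¬¬x2 ∧ (x5 ↔ x4)   [eliminate →]
≡ ¬(¬x4 ∨ x3) ∨ ¬¬x2 ∧ (x5 ↔ x4)   [eliminate →]
≡ ¬(¬x4 ∨ x3) ∨ ¬¬x2 ∧ (x5 → x4) ∧ (x4 → x5)   [eliminate ↔]
≡ ¬(¬x4 ∨ x3) ∨ ¬¬x2 ∧ (¬x5 ∨ x4) ∧ (x4 → x5)   [eliminate →]
≡ ¬(¬x4 ∨ x3) ∨ ¬¬x2 ∧ (¬x5 ∨ x4) ∧ (¬x4 ∨ x5)   [eliminate →]
≡ ¬¬x4 ∧ ¬x3 ∨ ¬¬x2 ∧ (¬x5 ∨ x4) ∧ (¬x4 ∨ x5)   [De Morgan]
≡ x4 ∧ ¬x3 ∨ ¬¬x2 ∧ (¬x5 ∨ x4) ∧ (¬x4 ∨ x5)   [double negation]
≡ x4 ∧ ¬x3 ∨ x2 ∧ (¬x5 ∨ x4) ∧ (¬x4 ∨ x5)   [double negation]
≡ (x4 ∨ x2) ∧ (x4 ∨ ¬x5 ∨ x4) ∧ (x4 ∨ ¬x4 ∨ x5) ∧ (¬x3 ∨ x2) ∧ (¬x3 ∨ ¬x5 ∨ x4) ∧ (¬x3 ∨ ¬x4 ∨ x5)   [distribute ∨ over ∧]
≡ (x4 ∨ x2) ∧ (x4 ∨ ¬x5) ∧ (¬x3 ∨ x2) ∧ (¬x3 ∨ ¬x4 ∨ x5)   [simplify]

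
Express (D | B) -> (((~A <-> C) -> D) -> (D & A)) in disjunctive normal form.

(D | B) -> (((~A <-> C) -> D) -> (D & A))
⇔ ~(D | B) | (((~A <-> C) -> D) -> (D & A))
⇔ ~(D | B) | ~((~A <-> C) -> D) | (D & A)
⇔ ~(D | B) | ~(~(~A <-> C) | D) | (D & A)
⇔ ~(D | B) | ~(~((~A -> C) & (C -> ~A)) | D) | (D & A)
⇔ ~(D | B) | ~(~((~~A | C) & (C -> ~A)) | D) | (D & A)
⇔ ~(D | B) | ~(~((~~A | C) & (~C | ~A)) | D) | (D & A)
⇔ (~D & ~B) | ~(~((~~A | C) & (~C | ~A)) | D) | (D & A)
⇔ (~D & ~B) | (~~((~~A | C) & (~C | ~A)) & ~D) | (D & A)
⇔ (~D & ~B) | ((~~A | C) & (~C | ~A) & ~D) | (D & A)
⇔ (~D & ~B) | ((A | C) & (~C | ~A) & ~D) | (D & A)
⇔ (~D & ~B) | (A & ~C & ~D) | (A & ~A & ~D) | (C & ~C & ~D) | (C & ~A & ~D) | (D & A)
⇔ (~D & ~B) | (A & ~C & ~D) | (C & ~A & ~D) | (D & A)

(~D & ~B) | (A & ~C & ~D) | (C & ~A & ~D) | (D & A)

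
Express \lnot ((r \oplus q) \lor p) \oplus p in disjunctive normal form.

(\lnot r \land \lnot q \land \lnot p) \lor (q \land r \land \lnot p) \lor p

\lnot ((r \oplus q) \lor p) \oplus p
≡ (\lnot ((r \oplus q) \lor p) \land \lnot p) \lor (\lnot \lnot ((r \oplus q) \lor p) \land p)   (expand \oplus)
≡ (\lnot ((r \land \lnot q) \lor (\lnot r \land q) \lor p) \land \lnot p) \lor (\lnot \lnot ((r \oplus q) \lor p) \land p)   (expand \oplus)
≡ (\lnot ((r \land \lnot q) \lor (\lnot r \land q) \lor p) \land \lnot p) \lor (\lnot \lnot ((r \land \lnot q) \lor (\lnot r \land q) \lor p) \land p)   (expand \oplus)
≡ (\lnot (r \land \lnot q) \land \lnot (\lnot r \land q) \land \lnot p \land \lnot p) \lor (\lnot \lnot ((r \land \lnot q) \lor (\lnot r \land q) \lor p) \land p)   (De Morgan)
≡ ((\lnot r \lor \lnot \lnot q) \land \lnot (\lnot r \land q) \land \lnot p \land \lnot p) \lor (\lnot \lnot ((r \land \lnot q) \lor (\lnot r \land q) \lor p) \land p)   (De Morgan)
≡ ((\lnot r \lor q) \land \lnot (\lnot r \land q) \land \lnot p \land \lnot p) \lor (\lnot \lnot ((r \land \lnot q) \lor (\lnot r \land q) \lor p) \land p)   (double negation)
≡ ((\lnot r \lor q) \land (\lnot \lnot r \lor \lnot q) \land \lnot p \land \lnot p) \lor (\lnot \lnot ((r \land \lnot q) \lor (\lnot r \land q) \lor p) \land p)   (De Morgan)
≡ ((\lnot r \lor q) \land (r \lor \lnot q) \land \lnot p \land \lnot p) \lor (\lnot \lnot ((r \land \lnot q) \lor (\lnot r \land q) \lor p) \land p)   (double negation)
≡ ((\lnot r \lor q) \land (r \lor \lnot q) \land \lnot p \land \lnot p) \lor (((r \land \lnot q) \lor (\lnot r \land q) \lor p) \land p)   (double negation)
≡ (\lnot r \land r \land \lnot p \land \lnot p) \lor (\lnot r \land \lnot q \land \lnot p \land \lnot p) \lor (q \land r \land \lnot p \land \lnot p) \lor (q \land \lnot q \land \lnot p \land \lnot p) \lor (r \land \lnot q \land p) \lor (\lnot r \land q \land p) \lor (p \land p)   (distribute \land over \lor)
≡ (\lnot r \land \lnot q \land \lnot p) \lor (q \land r \land \lnot p) \lor p   (simplify)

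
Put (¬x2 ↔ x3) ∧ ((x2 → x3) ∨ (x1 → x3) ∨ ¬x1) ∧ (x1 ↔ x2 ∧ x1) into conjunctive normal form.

(¬x2 ↔ x3) ∧ ((x2 → x3) ∨ (x1 → x3) ∨ ¬x1) ∧ (x1 ↔ x2 ∧ x1)
≡ (¬x2 → x3) ∧ (x3 → ¬x2) ∧ ((x2 → x3) ∨ (x1 → x3) ∨ ¬x1) ∧ (x1 ↔ x2 ∧ x1)   (eliminate ↔)
≡ (¬¬x2 ∨ x3) ∧ (x3 → ¬x2) ∧ ((x2 → x3) ∨ (x1 → x3) ∨ ¬x1) ∧ (x1 ↔ x2 ∧ x1)   (eliminate →)
≡ (¬¬x2 ∨ x3) ∧ (¬x3 ∨ ¬x2) ∧ ((x2 → x3) ∨ (x1 → x3) ∨ ¬x1) ∧ (x1 ↔ x2 ∧ x1)   (eliminate →)
≡ (¬¬x2 ∨ x3) ∧ (¬x3 ∨ ¬x2) ∧ (¬x2 ∨ x3 ∨ (x1 → x3) ∨ ¬x1) ∧ (x1 ↔ x2 ∧ x1)   (eliminate →)
≡ (¬¬x2 ∨ x3) ∧ (¬x3 ∨ ¬x2) ∧ (¬x2 ∨ x3 ∨ ¬x1 ∨ x3 ∨ ¬x1) ∧ (x1 ↔ x2 ∧ x1)   (eliminate →)
≡ (¬¬x2 ∨ x3) ∧ (¬x3 ∨ ¬x2) ∧ (¬x2 ∨ x3 ∨ ¬x1 ∨ x3 ∨ ¬x1) ∧ (x1 → x2 ∧ x1) ∧ (x2 ∧ x1 → x1)   (eliminate ↔)
≡ (¬¬x2 ∨ x3) ∧ (¬x3 ∨ ¬x2) ∧ (¬x2 ∨ x3 ∨ ¬x1 ∨ x3 ∨ ¬x1) ∧ (¬x1 ∨ x2 ∧ x1) ∧ (x2 ∧ x1 → x1)   (eliminate →)
≡ (¬¬x2 ∨ x3) ∧ (¬x3 ∨ ¬x2) ∧ (¬x2 ∨ x3 ∨ ¬x1 ∨ x3 ∨ ¬x1) ∧ (¬x1 ∨ x2 ∧ x1) ∧ (¬(x2 ∧ x1) ∨ x1)   (eliminate →)
≡ (x2 ∨ x3) ∧ (¬x3 ∨ ¬x2) ∧ (¬x2 ∨ x3 ∨ ¬x1 ∨ x3 ∨ ¬x1) ∧ (¬x1 ∨ x2 ∧ x1) ∧ (¬(x2 ∧ x1) ∨ x1)   (double negation)
≡ (x2 ∨ x3) ∧ (¬x3 ∨ ¬x2) ∧ (¬x2 ∨ x3 ∨ ¬x1 ∨ x3 ∨ ¬x1) ∧ (¬x1 ∨ x2 ∧ x1) ∧ (¬x2 ∨ ¬x1 ∨ x1)   (De Morgan)
≡ (x2 ∨ x3) ∧ (¬x3 ∨ ¬x2) ∧ (¬x2 ∨ x3 ∨ ¬x1 ∨ x3 ∨ ¬x1) ∧ (¬x1 ∨ x2) ∧ (¬x1 ∨ x1) ∧ (¬x2 ∨ ¬x1 ∨ x1)   (distribute ∨ over ∧)
≡ (x2 ∨ x3) ∧ (¬x3 ∨ ¬x2) ∧ (¬x2 ∨ x3 ∨ ¬x1) ∧ (¬x1 ∨ x2)   (simplify)

(x2 ∨ x3) ∧ (¬x3 ∨ ¬x2) ∧ (¬x2 ∨ x3 ∨ ¬x1) ∧ (¬x1 ∨ x2)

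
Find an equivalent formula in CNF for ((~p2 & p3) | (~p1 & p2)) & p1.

(~p2 | ~p1) & (p3 | ~p1) & (p3 | p2) & p1

((~p2 & p3) | (~p1 & p2)) & p1
= (~p2 | ~p1) & (~p2 | p2) & (p3 | ~p1) & (p3 | p2) & p1   [distribute | over &]
= (~p2 | ~p1) & (p3 | ~p1) & (p3 | p2) & p1   [simplify]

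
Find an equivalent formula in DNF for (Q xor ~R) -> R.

(Q xor ~R) -> R
= ~(Q xor ~R) | R   [eliminate ->]
= ~((Q & ~~R) | (~Q & ~R)) | R   [expand xor]
= (~(Q & ~~R) & ~(~Q & ~R)) | R   [De Morgan]
= ((~Q | ~~~R) & ~(~Q & ~R)) | R   [De Morgan]
= ((~Q | ~R) & ~(~Q & ~R)) | R   [double negation]
= ((~Q | ~R) & (~~Q | ~~R)) | R   [De Morgan]
= ((~Q | ~R) & (Q | ~~R)) | R   [double negation]
= ((~Q | ~R) & (Q | R)) | R   [double negation]
= (~Q & Q) | (~Q & R) | (~R & Q) | (~R & R) | R   [distribute & over |]
= (~R & Q) | R   [simplify]

(~R & Q) | R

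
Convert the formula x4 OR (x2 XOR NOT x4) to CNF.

x4 OR NOT x2

x4 OR (x2 XOR NOT x4)
⇔ x4 OR ((x2 OR NOT x4) AND NOT (x2 AND NOT x4))   [expand XOR]
⇔ x4 OR ((x2 OR NOT x4) AND (NOT x2 OR NOT NOT x4))   [De Morgan]
⇔ x4 OR ((x2 OR NOT x4) AND (NOT x2 OR x4))   [double negation]
⇔ (x4 OR x2 OR NOT x4) AND (x4 OR NOT x2 OR x4)   [distribute OR over AND]
⇔ x4 OR NOT x2   [simplify]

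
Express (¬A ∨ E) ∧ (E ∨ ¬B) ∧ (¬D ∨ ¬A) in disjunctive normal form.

(¬A ∨ E) ∧ (E ∨ ¬B) ∧ (¬D ∨ ¬A)
= ¬A ∧ E ∧ ¬D ∨ ¬A ∧ E ∧ ¬A ∨ ¬A ∧ ¬B ∧ ¬D ∨ ¬A ∧ ¬B ∧ ¬A ∨ E ∧ E ∧ ¬D ∨ E ∧ E ∧ ¬A ∨ E ∧ ¬B ∧ ¬D ∨ E ∧ ¬B ∧ ¬A
= ¬A ∧ E ∨ ¬A ∧ ¬B ∨ E ∧ ¬D

¬A ∧ E ∨ ¬A ∧ ¬B ∨ E ∧ ¬D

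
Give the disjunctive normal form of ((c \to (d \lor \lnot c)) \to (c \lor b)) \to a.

(\lnot c \land \lnot b) \lor a

((c \to (d \lor \lnot c)) \to (c \lor b)) \to a
⇔ \lnot ((c \to (d \lor \lnot c)) \to (c \lor b)) \lor a
⇔ \lnot (\lnot (c \to (d \lor \lnot c)) \lor c \lor b) \lor a
⇔ \lnot (\lnot (\lnot c \lor d \lor \lnot c) \lor c \lor b) \lor a
⇔ (\lnot \lnot (\lnot c \lor d \lor \lnot c) \land \lnot c \land \lnot b) \lor a
⇔ ((\lnot c \lor d \lor \lnot c) \land \lnot c \land \lnot b) \lor a
⇔ (\lnot c \land \lnot c \land \lnot b) \lor (d \land \lnot c \land \lnot b) \lor (\lnot c \land \lnot c \land \lnot b) \lor a
⇔ (\lnot c \land \lnot b) \lor a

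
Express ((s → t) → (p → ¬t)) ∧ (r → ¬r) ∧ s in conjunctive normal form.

((s → t) → (p → ¬t)) ∧ (r → ¬r) ∧ s
= (¬(s → t) ∨ (p → ¬t)) ∧ (r → ¬r) ∧ s   — eliminate →
= (¬(¬s ∨ t) ∨ (p → ¬t)) ∧ (r → ¬r) ∧ s   — eliminate →
= (¬(¬s ∨ t) ∨ ¬p ∨ ¬t) ∧ (r → ¬r) ∧ s   — eliminate →
= (¬(¬s ∨ t) ∨ ¬p ∨ ¬t) ∧ (¬r ∨ ¬r) ∧ s   — eliminate →
= ((¬¬s ∧ ¬t) ∨ ¬p ∨ ¬t) ∧ (¬r ∨ ¬r) ∧ s   — De Morgan
= ((s ∧ ¬t) ∨ ¬p ∨ ¬t) ∧ (¬r ∨ ¬r) ∧ s   — double negation
= (s ∨ ¬p ∨ ¬t) ∧ (¬t ∨ ¬p ∨ ¬t) ∧ (¬r ∨ ¬r) ∧ s   — distribute ∨ over ∧
= (¬t ∨ ¬p) ∧ ¬r ∧ s   — simplify

(¬t ∨ ¬p) ∧ ¬r ∧ s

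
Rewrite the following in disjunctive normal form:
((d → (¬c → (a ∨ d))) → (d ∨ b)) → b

(¬d ∧ ¬b) ∨ b

((d → (¬c → (a ∨ d))) → (d ∨ b)) → b
⇔ ¬((d → (¬c → (a ∨ d))) → (d ∨ b)) ∨ b   [eliminate →]
⇔ ¬(¬(d → (¬c → (a ∨ d))) ∨ d ∨ b) ∨ b   [eliminate →]
⇔ ¬(¬(¬d ∨ (¬c → (a ∨ d))) ∨ d ∨ b) ∨ b   [eliminate →]
⇔ ¬(¬(¬d ∨ ¬¬c ∨ a ∨ d) ∨ d ∨ b) ∨ b   [eliminate →]
⇔ (¬¬(¬d ∨ ¬¬c ∨ a ∨ d) ∧ ¬d ∧ ¬b) ∨ b   [De Morgan]
⇔ ((¬d ∨ ¬¬c ∨ a ∨ d) ∧ ¬d ∧ ¬b) ∨ b   [double negation]
⇔ ((¬d ∨ c ∨ a ∨ d) ∧ ¬d ∧ ¬b) ∨ b   [double negation]
⇔ (¬d ∧ ¬d ∧ ¬b) ∨ (c ∧ ¬d ∧ ¬b) ∨ (a ∧ ¬d ∧ ¬b) ∨ (d ∧ ¬d ∧ ¬b) ∨ b   [distribute ∧ over ∨]
⇔ (¬d ∧ ¬b) ∨ b   [simplify]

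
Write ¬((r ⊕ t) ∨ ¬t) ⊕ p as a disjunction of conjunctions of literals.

¬((r ⊕ t) ∨ ¬t) ⊕ p
⇔ (¬((r ⊕ t) ∨ ¬t) ∧ ¬p) ∨ (¬¬((r ⊕ t) ∨ ¬t) ∧ p)   [expand ⊕]
⇔ (¬((r ∧ ¬t) ∨ (¬r ∧ t) ∨ ¬t) ∧ ¬p) ∨ (¬¬((r ⊕ t) ∨ ¬t) ∧ p)   [expand ⊕]
⇔ (¬((r ∧ ¬t) ∨ (¬r ∧ t) ∨ ¬t) ∧ ¬p) ∨ (¬¬((r ∧ ¬t) ∨ (¬r ∧ t) ∨ ¬t) ∧ p)   [expand ⊕]
⇔ (¬(r ∧ ¬t) ∧ ¬(¬r ∧ t) ∧ ¬¬t ∧ ¬p) ∨ (¬¬((r ∧ ¬t) ∨ (¬r ∧ t) ∨ ¬t) ∧ p)   [De Morgan]
⇔ ((¬r ∨ ¬¬t) ∧ ¬(¬r ∧ t) ∧ ¬¬t ∧ ¬p) ∨ (¬¬((r ∧ ¬t) ∨ (¬r ∧ t) ∨ ¬t) ∧ p)   [De Morgan]
⇔ ((¬r ∨ t) ∧ ¬(¬r ∧ t) ∧ ¬¬t ∧ ¬p) ∨ (¬¬((r ∧ ¬t) ∨ (¬r ∧ t) ∨ ¬t) ∧ p)   [double negation]
⇔ ((¬r ∨ t) ∧ (¬¬r ∨ ¬t) ∧ ¬¬t ∧ ¬p) ∨ (¬¬((r ∧ ¬t) ∨ (¬r ∧ t) ∨ ¬t) ∧ p)   [De Morgan]
⇔ ((¬r ∨ t) ∧ (r ∨ ¬t) ∧ ¬¬t ∧ ¬p) ∨ (¬¬((r ∧ ¬t) ∨ (¬r ∧ t) ∨ ¬t) ∧ p)   [double negation]
⇔ ((¬r ∨ t) ∧ (r ∨ ¬t) ∧ t ∧ ¬p) ∨ (¬¬((r ∧ ¬t) ∨ (¬r ∧ t) ∨ ¬t) ∧ p)   [double negation]
⇔ ((¬r ∨ t) ∧ (r ∨ ¬t) ∧ t ∧ ¬p) ∨ (((r ∧ ¬t) ∨ (¬r ∧ t) ∨ ¬t) ∧ p)   [double negation]
⇔ (¬r ∧ r ∧ t ∧ ¬p) ∨ (¬r ∧ ¬t ∧ t ∧ ¬p) ∨ (t ∧ r ∧ t ∧ ¬p) ∨ (t ∧ ¬t ∧ t ∧ ¬p) ∨ (r ∧ ¬t ∧ p) ∨ (¬r ∧ t ∧ p) ∨ (¬t ∧ p)   [distribute ∧ over ∨]
⇔ (t ∧ r ∧ ¬p) ∨ (¬r ∧ t ∧ p) ∨ (¬t ∧ p)   [simplify]

(t ∧ r ∧ ¬p) ∨ (¬r ∧ t ∧ p) ∨ (¬t ∧ p)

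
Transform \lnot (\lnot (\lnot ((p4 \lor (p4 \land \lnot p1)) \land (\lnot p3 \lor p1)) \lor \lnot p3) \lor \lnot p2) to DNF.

\lnot (\lnot (\lnot ((p4 \lor (p4 \land \lnot p1)) \land (\lnot p3 \lor p1)) \lor \lnot p3) \lor \lnot p2)
= \lnot \lnot (\lnot ((p4 \lor (p4 \land \lnot p1)) \land (\lnot p3 \lor p1)) \lor \lnot p3) \land \lnot \lnot p2   [De Morgan]
= (\lnot ((p4 \lor (p4 \land \lnot p1)) \land (\lnot p3 \lor p1)) \lor \lnot p3) \land \lnot \lnot p2   [double negation]
= (\lnot (p4 \lor (p4 \land \lnot p1)) \lor \lnot (\lnot p3 \lor p1) \lor \lnot p3) \land \lnot \lnot p2   [De Morgan]
= ((\lnot p4 \land \lnot (p4 \land \lnot p1)) \lor \lnot (\lnot p3 \lor p1) \lor \lnot p3) \land \lnot \lnot p2   [De Morgan]
= ((\lnot p4 \land (\lnot p4 \lor \lnot \lnot p1)) \lor \lnot (\lnot p3 \lor p1) \lor \lnot p3) \land \lnot \lnot p2   [De Morgan]
= ((\lnot p4 \land (\lnot p4 \lor p1)) \lor \lnot (\lnot p3 \lor p1) \lor \lnot p3) \land \lnot \lnot p2   [double negation]
= ((\lnot p4 \land (\lnot p4 \lor p1)) \lor (\lnot \lnot p3 \land \lnot p1) \lor \lnot p3) \land \lnot \lnot p2   [De Morgan]
= ((\lnot p4 \land (\lnot p4 \lor p1)) \lor (p3 \land \lnot p1) \lor \lnot p3) \land \lnot \lnot p2   [double negation]
= ((\lnot p4 \land (\lnot p4 \lor p1)) \lor (p3 \land \lnot p1) \lor \lnot p3) \land p2   [double negation]
= (\lnot p4 \land \lnot p4 \land p2) \lor (\lnot p4 \land p1 \land p2) \lor (p3 \land \lnot p1 \land p2) \lor (\lnot p3 \land p2)   [distribute \land over \lor]
= (\lnot p4 \land p2) \lor (p3 \land \lnot p1 \land p2) \lor (\lnot p3 \land p2)   [simplify]

(\lnot p4 \land p2) \lor (p3 \land \lnot p1 \land p2) \lor (\lnot p3 \land p2)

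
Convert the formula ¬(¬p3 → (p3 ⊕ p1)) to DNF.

¬p3 ∧ ¬p1

¬(¬p3 → (p3 ⊕ p1))
≡ ¬(¬¬p3 ∨ (p3 ⊕ p1))   [eliminate →]
≡ ¬(¬¬p3 ∨ (p3 ∧ ¬p1) ∨ (¬p3 ∧ p1))   [expand ⊕]
≡ ¬¬¬p3 ∧ ¬(p3 ∧ ¬p1) ∧ ¬(¬p3 ∧ p1)   [De Morgan]
≡ ¬p3 ∧ ¬(p3 ∧ ¬p1) ∧ ¬(¬p3 ∧ p1)   [double negation]
≡ ¬p3 ∧ (¬p3 ∨ ¬¬p1) ∧ ¬(¬p3 ∧ p1)   [De Morgan]
≡ ¬p3 ∧ (¬p3 ∨ p1) ∧ ¬(¬p3 ∧ p1)   [double negation]
≡ ¬p3 ∧ (¬p3 ∨ p1) ∧ (¬¬p3 ∨ ¬p1)   [De Morgan]
≡ ¬p3 ∧ (¬p3 ∨ p1) ∧ (p3 ∨ ¬p1)   [double negation]
≡ (¬p3 ∧ ¬p3 ∧ p3) ∨ (¬p3 ∧ ¬p3 ∧ ¬p1) ∨ (¬p3 ∧ p1 ∧ p3) ∨ (¬p3 ∧ p1 ∧ ¬p1)   [distribute ∧ over ∨]
≡ ¬p3 ∧ ¬p1   [simplify]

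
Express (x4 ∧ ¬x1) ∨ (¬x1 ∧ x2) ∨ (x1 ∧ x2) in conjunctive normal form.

(x4 ∧ ¬x1) ∨ (¬x1 ∧ x2) ∨ (x1 ∧ x2)
⇔ (x4 ∨ ¬x1 ∨ x1) ∧ (x4 ∨ ¬x1 ∨ x2) ∧ (x4 ∨ x2 ∨ x1) ∧ (x4 ∨ x2 ∨ x2) ∧ (¬x1 ∨ ¬x1 ∨ x1) ∧ (¬x1 ∨ ¬x1 ∨ x2) ∧ (¬x1 ∨ x2 ∨ x1) ∧ (¬x1 ∨ x2 ∨ x2)   [distribute ∨ over ∧]
⇔ (x4 ∨ x2) ∧ (¬x1 ∨ x2)   [simplify]

(x4 ∨ x2) ∧ (¬x1 ∨ x2)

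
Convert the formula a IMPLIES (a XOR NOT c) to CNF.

a IMPLIES (a XOR NOT c)
⇔ NOT a OR (a XOR NOT c)
⇔ NOT a OR ((a OR NOT c) AND NOT (a AND NOT c))
⇔ NOT a OR ((a OR NOT c) AND (NOT a OR NOT NOT c))
⇔ NOT a OR ((a OR NOT c) AND (NOT a OR c))
⇔ (NOT a OR a OR NOT c) AND (NOT a OR NOT a OR c)
⇔ NOT a OR c

NOT a OR c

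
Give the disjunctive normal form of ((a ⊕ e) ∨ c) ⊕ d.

((a ⊕ e) ∨ c) ⊕ d
= ((a ⊕ e) ∨ c) ∧ ¬d ∨ ¬((a ⊕ e) ∨ c) ∧ d   [expand ⊕]
= (a ∧ ¬e ∨ ¬a ∧ e ∨ c) ∧ ¬d ∨ ¬((a ⊕ e) ∨ c) ∧ d   [expand ⊕]
= (a ∧ ¬e ∨ ¬a ∧ e ∨ c) ∧ ¬d ∨ ¬(a ∧ ¬e ∨ ¬a ∧ e ∨ c) ∧ d   [expand ⊕]
= (a ∧ ¬e ∨ ¬a ∧ e ∨ c) ∧ ¬d ∨ ¬(a ∧ ¬e) ∧ ¬(¬a ∧ e) ∧ ¬c ∧ d   [De Morgan]
= (a ∧ ¬e ∨ ¬a ∧ e ∨ c) ∧ ¬d ∨ (¬a ∨ ¬¬e) ∧ ¬(¬a ∧ e) ∧ ¬c ∧ d   [De Morgan]
= (a ∧ ¬e ∨ ¬a ∧ e ∨ c) ∧ ¬d ∨ (¬a ∨ e) ∧ ¬(¬a ∧ e) ∧ ¬c ∧ d   [double negation]
= (a ∧ ¬e ∨ ¬a ∧ e ∨ c) ∧ ¬d ∨ (¬a ∨ e) ∧ (¬¬a ∨ ¬e) ∧ ¬c ∧ d   [De Morgan]
= (a ∧ ¬e ∨ ¬a ∧ e ∨ c) ∧ ¬d ∨ (¬a ∨ e) ∧ (a ∨ ¬e) ∧ ¬c ∧ d   [double negation]
= a ∧ ¬e ∧ ¬d ∨ ¬a ∧ e ∧ ¬d ∨ c ∧ ¬d ∨ ¬a ∧ a ∧ ¬c ∧ d ∨ ¬a ∧ ¬e ∧ ¬c ∧ d ∨ e ∧ a ∧ ¬c ∧ d ∨ e ∧ ¬e ∧ ¬c ∧ d   [distribute ∧ over ∨]
= a ∧ ¬e ∧ ¬d ∨ ¬a ∧ e ∧ ¬d ∨ c ∧ ¬d ∨ ¬a ∧ ¬e ∧ ¬c ∧ d ∨ e ∧ a ∧ ¬c ∧ d   [simplify]

a ∧ ¬e ∧ ¬d ∨ ¬a ∧ e ∧ ¬d ∨ c ∧ ¬d ∨ ¬a ∧ ¬e ∧ ¬c ∧ d ∨ e ∧ a ∧ ¬c ∧ d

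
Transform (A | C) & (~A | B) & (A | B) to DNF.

(A | C) & (~A | B) & (A | B)
⇔ (A & ~A & A) | (A & ~A & B) | (A & B & A) | (A & B & B) | (C & ~A & A) | (C & ~A & B) | (C & B & A) | (C & B & B)   [distribute & over |]
⇔ (A & B) | (C & B)   [simplify]

(A & B) | (C & B)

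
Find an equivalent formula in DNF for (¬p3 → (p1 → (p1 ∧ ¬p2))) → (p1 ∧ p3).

(¬p3 ∧ p1 ∧ p2) ∨ (p1 ∧ p3)

(¬p3 → (p1 → (p1 ∧ ¬p2))) → (p1 ∧ p3)
= ¬(¬p3 → (p1 → (p1 ∧ ¬p2))) ∨ (p1 ∧ p3)   [eliminate →]
= ¬(¬¬p3 ∨ (p1 → (p1 ∧ ¬p2))) ∨ (p1 ∧ p3)   [eliminate →]
= ¬(¬¬p3 ∨ ¬p1 ∨ (p1 ∧ ¬p2)) ∨ (p1 ∧ p3)   [eliminate →]
= (¬¬¬p3 ∧ ¬¬p1 ∧ ¬(p1 ∧ ¬p2)) ∨ (p1 ∧ p3)   [De Morgan]
= (¬p3 ∧ ¬¬p1 ∧ ¬(p1 ∧ ¬p2)) ∨ (p1 ∧ p3)   [double negation]
= (¬p3 ∧ p1 ∧ ¬(p1 ∧ ¬p2)) ∨ (p1 ∧ p3)   [double negation]
= (¬p3 ∧ p1 ∧ (¬p1 ∨ ¬¬p2)) ∨ (p1 ∧ p3)   [De Morgan]
= (¬p3 ∧ p1 ∧ (¬p1 ∨ p2)) ∨ (p1 ∧ p3)   [double negation]
= (¬p3 ∧ p1 ∧ ¬p1) ∨ (¬p3 ∧ p1 ∧ p2) ∨ (p1 ∧ p3)   [distribute ∧ over ∨]
= (¬p3 ∧ p1 ∧ p2) ∨ (p1 ∧ p3)   [simplify]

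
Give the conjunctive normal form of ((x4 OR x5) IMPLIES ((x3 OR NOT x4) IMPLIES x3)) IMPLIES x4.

(x4 OR x5) AND (NOT x3 OR x4)

((x4 OR x5) IMPLIES ((x3 OR NOT x4) IMPLIES x3)) IMPLIES x4
= NOT ((x4 OR x5) IMPLIES ((x3 OR NOT x4) IMPLIES x3)) OR x4
= NOT (NOT (x4 OR x5) OR ((x3 OR NOT x4) IMPLIES x3)) OR x4
= NOT (NOT (x4 OR x5) OR NOT (x3 OR NOT x4) OR x3) OR x4
= (NOT NOT (x4 OR x5) AND NOT NOT (x3 OR NOT x4) AND NOT x3) OR x4
= ((x4 OR x5) AND NOT NOT (x3 OR NOT x4) AND NOT x3) OR x4
= ((x4 OR x5) AND (x3 OR NOT x4) AND NOT x3) OR x4
= (x4 OR x5 OR x4) AND (x3 OR NOT x4 OR x4) AND (NOT x3 OR x4)
= (x4 OR x5) AND (NOT x3 OR x4)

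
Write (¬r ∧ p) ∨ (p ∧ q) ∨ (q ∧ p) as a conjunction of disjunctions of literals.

(¬r ∨ q) ∧ p

(¬r ∧ p) ∨ (p ∧ q) ∨ (q ∧ p)
≡ (¬r ∨ p ∨ q) ∧ (¬r ∨ p ∨ p) ∧ (¬r ∨ q ∨ q) ∧ (¬r ∨ q ∨ p) ∧ (p ∨ p ∨ q) ∧ (p ∨ p ∨ p) ∧ (p ∨ q ∨ q) ∧ (p ∨ q ∨ p)   [distribute ∨ over ∧]
≡ (¬r ∨ q) ∧ p   [simplify]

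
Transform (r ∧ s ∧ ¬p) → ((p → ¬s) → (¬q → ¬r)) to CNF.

(r ∧ s ∧ ¬p) → ((p → ¬s) → (¬q → ¬r))
⇔ ¬(r ∧ s ∧ ¬p) ∨ ((p → ¬s) → (¬q → ¬r))   [eliminate →]
⇔ ¬(r ∧ s ∧ ¬p) ∨ ¬(p → ¬s) ∨ (¬q → ¬r)   [eliminate →]
⇔ ¬(r ∧ s ∧ ¬p) ∨ ¬(¬p ∨ ¬s) ∨ (¬q → ¬r)   [eliminate →]
⇔ ¬(r ∧ s ∧ ¬p) ∨ ¬(¬p ∨ ¬s) ∨ ¬¬q ∨ ¬r   [eliminate →]
⇔ ¬r ∨ ¬s ∨ ¬¬p ∨ ¬(¬p ∨ ¬s) ∨ ¬¬q ∨ ¬r   [De Morgan]
⇔ ¬r ∨ ¬s ∨ p ∨ ¬(¬p ∨ ¬s) ∨ ¬¬q ∨ ¬r   [double negation]
⇔ ¬r ∨ ¬s ∨ p ∨ (¬¬p ∧ ¬¬s) ∨ ¬¬q ∨ ¬r   [De Morgan]
⇔ ¬r ∨ ¬s ∨ p ∨ (p ∧ ¬¬s) ∨ ¬¬q ∨ ¬r   [double negation]
⇔ ¬r ∨ ¬s ∨ p ∨ (p ∧ s) ∨ ¬¬q ∨ ¬r   [double negation]
⇔ ¬r ∨ ¬s ∨ p ∨ (p ∧ s) ∨ q ∨ ¬r   [double negation]
⇔ (¬r ∨ ¬s ∨ p ∨ p ∨ q ∨ ¬r) ∧ (¬r ∨ ¬s ∨ p ∨ s ∨ q ∨ ¬r)   [distribute ∨ over ∧]
⇔ ¬r ∨ ¬s ∨ p ∨ q   [simplify]

¬r ∨ ¬s ∨ p ∨ q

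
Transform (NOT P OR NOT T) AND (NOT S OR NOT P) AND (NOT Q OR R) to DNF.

(NOT P AND NOT Q) OR (NOT P AND R) OR (NOT T AND NOT S AND NOT Q) OR (NOT T AND NOT S AND R)

(NOT P OR NOT T) AND (NOT S OR NOT P) AND (NOT Q OR R)
= (NOT P AND NOT S AND NOT Q) OR (NOT P AND NOT S AND R) OR (NOT P AND NOT P AND NOT Q) OR (NOT P AND NOT P AND R) OR (NOT T AND NOT S AND NOT Q) OR (NOT T AND NOT S AND R) OR (NOT T AND NOT P AND NOT Q) OR (NOT T AND NOT P AND R)   [distribute AND over OR]
= (NOT P AND NOT Q) OR (NOT P AND R) OR (NOT T AND NOT S AND NOT Q) OR (NOT T AND NOT S AND R)   [simplify]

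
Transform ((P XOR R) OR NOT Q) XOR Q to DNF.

NOT Q OR (NOT P AND NOT R AND Q) OR (R AND P AND Q)

((P XOR R) OR NOT Q) XOR Q
= (((P XOR R) OR NOT Q) AND NOT Q) OR (NOT ((P XOR R) OR NOT Q) AND Q)   [expand XOR]
= (((P AND NOT R) OR (NOT P AND R) OR NOT Q) AND NOT Q) OR (NOT ((P XOR R) OR NOT Q) AND Q)   [expand XOR]
= (((P AND NOT R) OR (NOT P AND R) OR NOT Q) AND NOT Q) OR (NOT ((P AND NOT R) OR (NOT P AND R) OR NOT Q) AND Q)   [expand XOR]
= (((P AND NOT R) OR (NOT P AND R) OR NOT Q) AND NOT Q) OR (NOT (P AND NOT R) AND NOT (NOT P AND R) AND NOT NOT Q AND Q)   [De Morgan]
= (((P AND NOT R) OR (NOT P AND R) OR NOT Q) AND NOT Q) OR ((NOT P OR NOT NOT R) AND NOT (NOT P AND R) AND NOT NOT Q AND Q)   [De Morgan]
= (((P AND NOT R) OR (NOT P AND R) OR NOT Q) AND NOT Q) OR ((NOT P OR R) AND NOT (NOT P AND R) AND NOT NOT Q AND Q)   [double negation]
= (((P AND NOT R) OR (NOT P AND R) OR NOT Q) AND NOT Q) OR ((NOT P OR R) AND (NOT NOT P OR NOT R) AND NOT NOT Q AND Q)   [De Morgan]
= (((P AND NOT R) OR (NOT P AND R) OR NOT Q) AND NOT Q) OR ((NOT P OR R) AND (P OR NOT R) AND NOT NOT Q AND Q)   [double negation]
= (((P AND NOT R) OR (NOT P AND R) OR NOT Q) AND NOT Q) OR ((NOT P OR R) AND (P OR NOT R) AND Q AND Q)   [double negation]
= (P AND NOT R AND NOT Q) OR (NOT P AND R AND NOT Q) OR (NOT Q AND NOT Q) OR (NOT P AND P AND Q AND Q) OR (NOT P AND NOT R AND Q AND Q) OR (R AND P AND Q AND Q) OR (R AND NOT R AND Q AND Q)   [distribute AND over OR]
= NOT Q OR (NOT P AND NOT R AND Q) OR (R AND P AND Q)   [simplify]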